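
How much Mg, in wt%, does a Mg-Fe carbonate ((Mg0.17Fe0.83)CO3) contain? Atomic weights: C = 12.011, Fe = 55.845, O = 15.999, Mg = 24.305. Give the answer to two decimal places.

3.74 wt%

Formula mass = 0.17×24.305 + 0.83×55.845 + 1×12.011 + 3×15.999 = 110.491 g/mol, of which 4.132 g is Mg.
So Mg makes up 4.132/110.491 = 0.0374 of the mass, i.e. 3.74%.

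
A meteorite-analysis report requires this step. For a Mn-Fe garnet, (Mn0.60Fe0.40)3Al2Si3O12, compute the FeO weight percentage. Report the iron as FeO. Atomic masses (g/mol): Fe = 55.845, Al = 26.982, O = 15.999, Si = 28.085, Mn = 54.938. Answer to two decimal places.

M((Mn0.60Fe0.40)3Al2Si3O12) = 496.109 g/mol; M(FeO) = 71.844 g/mol.
Moles FeO per formula unit = 1.20 Fe ÷ 1 = 1.2000.
FeO fraction = (1.2000 × 71.844) / 496.109 = 86.213/496.109 = 0.1738.

17.38 wt%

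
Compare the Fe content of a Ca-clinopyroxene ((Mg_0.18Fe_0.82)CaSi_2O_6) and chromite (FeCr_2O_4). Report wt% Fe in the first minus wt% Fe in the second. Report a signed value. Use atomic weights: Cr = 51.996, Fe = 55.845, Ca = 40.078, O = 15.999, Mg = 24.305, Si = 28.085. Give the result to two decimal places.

-6.06 percentage points

M((Mg_0.18Fe_0.82)CaSi_2O_6) = 242.410 g/mol, so wt% Fe = 45.793/242.410 × 100 = 18.89%.
M(FeCr_2O_4) = 223.833 g/mol, so wt% Fe = 55.845/223.833 × 100 = 24.95%.
18.89 − 24.95 = -6.06 pp.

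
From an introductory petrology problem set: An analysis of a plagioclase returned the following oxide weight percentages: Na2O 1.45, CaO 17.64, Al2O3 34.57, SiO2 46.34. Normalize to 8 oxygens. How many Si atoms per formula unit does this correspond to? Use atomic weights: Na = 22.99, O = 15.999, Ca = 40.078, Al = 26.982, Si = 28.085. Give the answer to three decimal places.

2.129 Si apfu

1.45 wt% Na2O ÷ 61.979 g/mol = 0.02340 mol, giving 0.04680 Na and 0.02340 O.
17.64 wt% CaO ÷ 56.077 g/mol = 0.31457 mol, giving 0.31457 Ca and 0.31457 O.
34.57 wt% Al2O3 ÷ 101.961 g/mol = 0.33905 mol, giving 0.67810 Al and 1.01715 O.
46.34 wt% SiO2 ÷ 60.083 g/mol = 0.77127 mol, giving 0.77127 Si and 1.54254 O.
Oxygen sums to 2.89766; scaling by 8/2.89766 = 2.76085 puts the formula on 8 O.
Si: 0.77127 × 2.76085 = 2.129 atoms per formula unit.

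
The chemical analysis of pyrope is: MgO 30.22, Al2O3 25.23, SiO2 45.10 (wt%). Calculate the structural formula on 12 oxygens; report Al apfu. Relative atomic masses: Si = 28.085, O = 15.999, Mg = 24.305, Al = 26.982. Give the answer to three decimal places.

1.984 Al apfu

30.22 wt% MgO ÷ 40.304 g/mol = 0.74980 mol, giving 0.74980 Mg and 0.74980 O.
25.23 wt% Al2O3 ÷ 101.961 g/mol = 0.24745 mol, giving 0.49490 Al and 0.74235 O.
45.10 wt% SiO2 ÷ 60.083 g/mol = 0.75063 mol, giving 0.75063 Si and 1.50126 O.
Oxygen sums to 2.99341; scaling by 12/2.99341 = 4.00881 puts the formula on 12 O.
Al: 0.49490 × 4.00881 = 1.984 atoms per formula unit.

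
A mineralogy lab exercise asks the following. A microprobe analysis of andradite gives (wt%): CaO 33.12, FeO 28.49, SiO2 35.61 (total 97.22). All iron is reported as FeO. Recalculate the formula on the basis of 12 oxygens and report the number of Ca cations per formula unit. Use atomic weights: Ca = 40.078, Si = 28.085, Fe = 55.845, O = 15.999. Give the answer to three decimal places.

3.262 Ca apfu

CaO: 33.12/56.077 = 0.59062 mol → 0.59062 mol Ca, 0.59062 mol O.
FeO: 28.49/71.844 = 0.39655 mol → 0.39655 mol Fe, 0.39655 mol O.
SiO2: 35.61/60.083 = 0.59268 mol → 0.59268 mol Si, 1.18536 mol O.
Total oxygen = 2.17253 mol. Normalization factor = 12/2.17253 = 5.52351.
Ca per 12 O = 0.59062 × 5.52351 = 3.262.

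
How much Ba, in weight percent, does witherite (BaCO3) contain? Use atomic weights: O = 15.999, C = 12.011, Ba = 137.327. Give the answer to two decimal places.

69.59 weight percent

M(BaCO3) = 197.335 g/mol.
Ba contributes 1 × 137.327 = 137.327 g per mole.
137.327/197.335 = 0.6959 → 69.59%.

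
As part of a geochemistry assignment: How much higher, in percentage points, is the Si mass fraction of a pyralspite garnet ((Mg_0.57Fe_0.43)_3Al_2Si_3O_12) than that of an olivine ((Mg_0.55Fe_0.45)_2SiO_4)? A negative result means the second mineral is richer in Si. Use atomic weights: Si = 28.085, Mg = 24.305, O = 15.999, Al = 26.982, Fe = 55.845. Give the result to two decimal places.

2.37 percentage points

Si in (Mg_0.57Fe_0.43)_3Al_2Si_3O_12: molar mass 443.809 g/mol; 3×28.085 = 84.255 g → 18.98 wt%.
Si in (Mg_0.55Fe_0.45)_2SiO_4: molar mass 169.077 g/mol; 1×28.085 = 28.085 g → 16.61 wt%.
Difference = 18.98 − 16.61 = 2.37 percentage points.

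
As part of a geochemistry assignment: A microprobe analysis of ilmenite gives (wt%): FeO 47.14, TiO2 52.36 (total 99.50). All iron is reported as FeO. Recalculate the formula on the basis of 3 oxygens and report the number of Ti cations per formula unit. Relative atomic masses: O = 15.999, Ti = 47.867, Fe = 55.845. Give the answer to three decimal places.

47.14 wt% FeO ÷ 71.844 g/mol = 0.65614 mol, giving 0.65614 Fe and 0.65614 O.
52.36 wt% TiO2 ÷ 79.865 g/mol = 0.65561 mol, giving 0.65561 Ti and 1.31122 O.
Oxygen sums to 1.96736; scaling by 3/1.96736 = 1.52489 puts the formula on 3 O.
Ti: 0.65561 × 1.52489 = 1.000 atoms per formula unit.

1.000 Ti apfu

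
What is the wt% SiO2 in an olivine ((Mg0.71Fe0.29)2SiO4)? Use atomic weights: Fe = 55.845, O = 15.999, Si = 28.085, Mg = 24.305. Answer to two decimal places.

Formula mass = 158.984 g/mol.
1 Si → 1.0000 mol SiO2 per formula unit; M(SiO2) = 60.083, so SiO2 mass = 60.083 g.
60.083/158.984 × 100 = 37.79 wt%.

37.79 wt%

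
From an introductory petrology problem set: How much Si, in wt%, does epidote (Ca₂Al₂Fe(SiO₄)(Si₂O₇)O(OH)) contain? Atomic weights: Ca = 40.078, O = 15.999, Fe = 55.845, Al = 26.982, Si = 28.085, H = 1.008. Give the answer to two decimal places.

17.44 wt%

Molar mass of Ca₂Al₂Fe(SiO₄)(Si₂O₇)O(OH): 2*40.078 + 2*26.982 + 1*55.845 + 3*28.085 + 13*15.999 + 1*1.008 = 483.215 g/mol.
Mass of Si per formula unit: 3 × 28.085 = 84.255 g.
Weight fraction Si = 84.255 / 483.215 = 0.1744.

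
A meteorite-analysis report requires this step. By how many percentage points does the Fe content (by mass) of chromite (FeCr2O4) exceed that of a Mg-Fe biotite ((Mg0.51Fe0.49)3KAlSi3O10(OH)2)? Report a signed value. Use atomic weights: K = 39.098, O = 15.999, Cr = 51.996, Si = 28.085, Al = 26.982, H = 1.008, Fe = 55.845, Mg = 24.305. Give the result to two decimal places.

7.24 percentage points

Fe in FeCr2O4: molar mass 223.833 g/mol; 1×55.845 = 55.845 g → 24.95 wt%.
Fe in (Mg0.51Fe0.49)3KAlSi3O10(OH)2: molar mass 463.618 g/mol; 1.47×55.845 = 82.092 g → 17.71 wt%.
Difference = 24.95 − 17.71 = 7.24 percentage points.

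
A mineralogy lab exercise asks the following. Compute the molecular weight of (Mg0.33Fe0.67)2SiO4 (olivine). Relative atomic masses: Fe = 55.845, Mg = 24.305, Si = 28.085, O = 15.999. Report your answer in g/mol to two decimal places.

Mg: 0.66 × 24.305 = 16.0413
Fe: 1.34 × 55.845 = 74.8323
Si: 1 × 28.085 = 28.0850
O: 4 × 15.999 = 63.9960
Summing the contributions gives the formula mass.

182.95 g/mol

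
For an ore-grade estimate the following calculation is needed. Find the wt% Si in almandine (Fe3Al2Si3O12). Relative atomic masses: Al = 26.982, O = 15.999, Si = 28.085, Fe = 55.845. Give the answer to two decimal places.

Molar mass of Fe3Al2Si3O12: 3*55.845 + 2*26.982 + 3*28.085 + 12*15.999 = 497.742 g/mol.
Mass of Si per formula unit: 3 × 28.085 = 84.255 g.
Weight fraction Si = 84.255 / 497.742 = 0.1693.

16.93 mass %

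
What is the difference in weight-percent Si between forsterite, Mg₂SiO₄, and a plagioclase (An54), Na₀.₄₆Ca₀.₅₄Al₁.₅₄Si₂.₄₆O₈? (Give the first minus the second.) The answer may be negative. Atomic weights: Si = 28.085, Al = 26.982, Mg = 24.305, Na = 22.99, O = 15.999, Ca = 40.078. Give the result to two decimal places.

M(Mg₂SiO₄) = 140.691 g/mol, so wt% Si = 28.085/140.691 × 100 = 19.96%.
M(Na₀.₄₆Ca₀.₅₄Al₁.₅₄Si₂.₄₆O₈) = 270.851 g/mol, so wt% Si = 69.089/270.851 × 100 = 25.51%.
19.96 − 25.51 = -5.55 pp.

-5.55 percentage points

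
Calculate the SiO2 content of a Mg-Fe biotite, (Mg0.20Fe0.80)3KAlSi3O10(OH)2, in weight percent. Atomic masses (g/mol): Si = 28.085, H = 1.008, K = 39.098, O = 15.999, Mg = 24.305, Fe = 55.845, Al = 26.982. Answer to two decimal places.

36.57 wt%

Molar mass of (Mg0.20Fe0.80)3KAlSi3O10(OH)2 = 0.60×24.305 + 2.40×55.845 + 1×39.098 + 1×26.982 + 3×28.085 + 12×15.999 + 2×1.008 = 492.950 g/mol.
Each formula unit contains 3 Si, equivalent to 3/1 = 3.0000 mol SiO2.
M(SiO2) = 1×28.085 + 2×15.999 = 60.083 g/mol.
Mass of SiO2 per formula unit = 3.0000 × 60.083 = 180.249 g.
SiO2 wt% = 180.249 / 492.950 × 100 = 36.57%.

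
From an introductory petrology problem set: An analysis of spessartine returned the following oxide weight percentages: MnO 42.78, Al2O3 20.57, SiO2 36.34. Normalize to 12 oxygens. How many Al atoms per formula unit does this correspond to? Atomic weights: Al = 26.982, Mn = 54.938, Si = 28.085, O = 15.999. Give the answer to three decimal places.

MnO: 42.78/70.937 = 0.60307 mol → 0.60307 mol Mn, 0.60307 mol O.
Al2O3: 20.57/101.961 = 0.20174 mol → 0.40348 mol Al, 0.60522 mol O.
SiO2: 36.34/60.083 = 0.60483 mol → 0.60483 mol Si, 1.20966 mol O.
Total oxygen = 2.41795 mol. Normalization factor = 12/2.41795 = 4.96288.
Al per 12 O = 0.40348 × 4.96288 = 2.002.

2.002 Al apfu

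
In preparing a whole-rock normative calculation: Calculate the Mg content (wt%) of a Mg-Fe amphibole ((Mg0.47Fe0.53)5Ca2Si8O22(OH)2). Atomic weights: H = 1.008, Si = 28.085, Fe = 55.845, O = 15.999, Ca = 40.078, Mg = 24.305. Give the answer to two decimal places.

Molar mass of (Mg0.47Fe0.53)5Ca2Si8O22(OH)2: 2.35*24.305 + 2.65*55.845 + 2*40.078 + 8*28.085 + 24*15.999 + 2*1.008 = 895.934 g/mol.
Mass of Mg per formula unit: 2.35 × 24.305 = 57.117 g.
Weight fraction Mg = 57.117 / 895.934 = 0.0638.

6.38 wt%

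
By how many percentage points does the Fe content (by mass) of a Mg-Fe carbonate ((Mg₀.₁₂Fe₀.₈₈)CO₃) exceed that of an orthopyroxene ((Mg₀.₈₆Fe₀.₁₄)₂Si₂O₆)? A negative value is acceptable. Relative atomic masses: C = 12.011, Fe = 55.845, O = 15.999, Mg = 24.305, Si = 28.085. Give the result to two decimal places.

36.39 percentage points

M((Mg₀.₁₂Fe₀.₈₈)CO₃) = 112.068 g/mol, so wt% Fe = 49.144/112.068 × 100 = 43.85%.
M((Mg₀.₈₆Fe₀.₁₄)₂Si₂O₆) = 209.605 g/mol, so wt% Fe = 15.637/209.605 × 100 = 7.46%.
43.85 − 7.46 = 36.39 pp.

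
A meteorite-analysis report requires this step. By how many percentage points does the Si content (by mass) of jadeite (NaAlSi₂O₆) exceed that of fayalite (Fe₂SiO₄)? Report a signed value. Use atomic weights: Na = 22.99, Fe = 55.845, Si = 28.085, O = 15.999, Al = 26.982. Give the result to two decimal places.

14.01 percentage points

M(NaAlSi₂O₆) = 202.136 g/mol, so wt% Si = 56.170/202.136 × 100 = 27.79%.
M(Fe₂SiO₄) = 203.771 g/mol, so wt% Si = 28.085/203.771 × 100 = 13.78%.
27.79 − 13.78 = 14.01 pp.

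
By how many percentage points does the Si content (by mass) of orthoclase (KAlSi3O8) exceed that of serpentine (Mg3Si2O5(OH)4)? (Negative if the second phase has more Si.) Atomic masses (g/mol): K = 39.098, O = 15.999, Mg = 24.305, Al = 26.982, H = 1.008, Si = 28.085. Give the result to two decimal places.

Si in KAlSi3O8: molar mass 278.327 g/mol; 3×28.085 = 84.255 g → 30.27 wt%.
Si in Mg3Si2O5(OH)4: molar mass 277.108 g/mol; 2×28.085 = 56.170 g → 20.27 wt%.
Difference = 30.27 − 20.27 = 10.00 percentage points.

10.00 percentage points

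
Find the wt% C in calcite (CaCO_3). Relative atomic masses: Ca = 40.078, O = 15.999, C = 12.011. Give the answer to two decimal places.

M(CaCO_3) = 100.086 g/mol.
C contributes 1 × 12.011 = 12.011 g per mole.
12.011/100.086 = 0.1200 → 12.00%.

12.00 wt%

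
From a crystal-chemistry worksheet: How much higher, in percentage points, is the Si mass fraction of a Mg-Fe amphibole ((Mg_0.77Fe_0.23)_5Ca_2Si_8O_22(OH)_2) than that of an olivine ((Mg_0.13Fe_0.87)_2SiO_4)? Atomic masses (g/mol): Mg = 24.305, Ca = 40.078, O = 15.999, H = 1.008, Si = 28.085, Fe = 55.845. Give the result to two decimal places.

12.12 percentage points

Si in (Mg_0.77Fe_0.23)_5Ca_2Si_8O_22(OH)_2: molar mass 848.624 g/mol; 8×28.085 = 224.680 g → 26.48 wt%.
Si in (Mg_0.13Fe_0.87)_2SiO_4: molar mass 195.571 g/mol; 1×28.085 = 28.085 g → 14.36 wt%.
Difference = 26.48 − 14.36 = 12.12 percentage points.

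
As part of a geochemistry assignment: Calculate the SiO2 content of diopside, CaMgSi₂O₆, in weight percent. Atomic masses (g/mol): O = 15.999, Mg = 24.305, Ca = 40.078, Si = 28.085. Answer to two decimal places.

Formula mass = 216.547 g/mol.
2 Si → 2.0000 mol SiO2 per formula unit; M(SiO2) = 60.083, so SiO2 mass = 120.166 g.
120.166/216.547 × 100 = 55.49 wt%.

55.49 wt%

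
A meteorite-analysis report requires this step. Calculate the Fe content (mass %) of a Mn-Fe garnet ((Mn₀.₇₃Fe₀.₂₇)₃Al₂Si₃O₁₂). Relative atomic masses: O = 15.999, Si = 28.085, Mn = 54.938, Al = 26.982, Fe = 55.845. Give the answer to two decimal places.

M((Mn₀.₇₃Fe₀.₂₇)₃Al₂Si₃O₁₂) = 495.756 g/mol.
Fe contributes 0.81 × 55.845 = 45.234 g per mole.
45.234/495.756 = 0.0912 → 9.12%.

9.12 mass %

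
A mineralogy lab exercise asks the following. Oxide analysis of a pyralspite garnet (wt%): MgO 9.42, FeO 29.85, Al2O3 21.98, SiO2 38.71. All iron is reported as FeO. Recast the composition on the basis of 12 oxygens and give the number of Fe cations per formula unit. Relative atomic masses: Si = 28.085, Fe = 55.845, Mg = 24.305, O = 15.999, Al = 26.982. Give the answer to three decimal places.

MgO: 9.42/40.304 = 0.23372 mol → 0.23372 mol Mg, 0.23372 mol O.
FeO: 29.85/71.844 = 0.41548 mol → 0.41548 mol Fe, 0.41548 mol O.
Al2O3: 21.98/101.961 = 0.21557 mol → 0.43114 mol Al, 0.64671 mol O.
SiO2: 38.71/60.083 = 0.64428 mol → 0.64428 mol Si, 1.28856 mol O.
Total oxygen = 2.58447 mol. Normalization factor = 12/2.58447 = 4.64312.
Fe per 12 O = 0.41548 × 4.64312 = 1.929.

1.929 Fe apfu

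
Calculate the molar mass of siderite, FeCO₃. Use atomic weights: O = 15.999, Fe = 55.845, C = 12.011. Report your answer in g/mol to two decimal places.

115.85 g/mol

M = 1(55.845) + 1(12.011) + 3(15.999)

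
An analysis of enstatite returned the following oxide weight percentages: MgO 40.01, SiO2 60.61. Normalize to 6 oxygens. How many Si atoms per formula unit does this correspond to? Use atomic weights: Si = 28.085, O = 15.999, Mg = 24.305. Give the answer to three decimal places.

2.011 Si apfu

MgO: 40.01/40.304 = 0.99271 mol → 0.99271 mol Mg, 0.99271 mol O.
SiO2: 60.61/60.083 = 1.00877 mol → 1.00877 mol Si, 2.01754 mol O.
Total oxygen = 3.01025 mol. Normalization factor = 6/3.01025 = 1.99319.
Si per 6 O = 1.00877 × 1.99319 = 2.011.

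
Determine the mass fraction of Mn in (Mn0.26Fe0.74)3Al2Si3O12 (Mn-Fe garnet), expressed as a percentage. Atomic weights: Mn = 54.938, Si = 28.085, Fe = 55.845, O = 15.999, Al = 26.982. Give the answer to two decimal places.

8.62 weight percent

Formula mass = 0.78*54.938 + 2.22*55.845 + 2*26.982 + 3*28.085 + 12*15.999 = 497.035 g/mol, of which 42.852 g is Mn.
So Mn makes up 42.852/497.035 = 0.0862 of the mass, i.e. 8.62%.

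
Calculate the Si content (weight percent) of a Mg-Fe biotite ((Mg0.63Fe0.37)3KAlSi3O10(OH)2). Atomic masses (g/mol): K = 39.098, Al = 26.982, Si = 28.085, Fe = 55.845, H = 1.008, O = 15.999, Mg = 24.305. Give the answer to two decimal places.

Formula mass = 1.89×24.305 + 1.11×55.845 + 1×39.098 + 1×26.982 + 3×28.085 + 12×15.999 + 2×1.008 = 452.263 g/mol, of which 84.255 g is Si.
So Si makes up 84.255/452.263 = 0.1863 of the mass, i.e. 18.63%.

18.63 weight percent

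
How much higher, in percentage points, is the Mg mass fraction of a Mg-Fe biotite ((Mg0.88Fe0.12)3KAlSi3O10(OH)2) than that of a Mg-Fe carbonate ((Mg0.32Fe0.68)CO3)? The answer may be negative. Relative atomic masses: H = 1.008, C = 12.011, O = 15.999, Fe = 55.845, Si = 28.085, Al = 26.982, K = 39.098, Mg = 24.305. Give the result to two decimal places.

First mineral: 64.165 g Mg in 428.608 g formula = 14.97 wt% Mg.
Second mineral: 7.778 g Mg in 105.760 g formula = 7.35 wt% Mg.
14.97% − 7.35% gives a difference of 7.62 percentage points.

7.62 percentage points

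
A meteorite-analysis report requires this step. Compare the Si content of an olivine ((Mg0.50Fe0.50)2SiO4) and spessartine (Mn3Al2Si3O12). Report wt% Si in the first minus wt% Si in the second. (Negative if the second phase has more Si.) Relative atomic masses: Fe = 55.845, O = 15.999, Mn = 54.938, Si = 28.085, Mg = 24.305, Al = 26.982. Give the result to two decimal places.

Si in (Mg0.50Fe0.50)2SiO4: molar mass 172.231 g/mol; 1×28.085 = 28.085 g → 16.31 wt%.
Si in Mn3Al2Si3O12: molar mass 495.021 g/mol; 3×28.085 = 84.255 g → 17.02 wt%.
Difference = 16.31 − 17.02 = -0.71 percentage points.

-0.71 percentage points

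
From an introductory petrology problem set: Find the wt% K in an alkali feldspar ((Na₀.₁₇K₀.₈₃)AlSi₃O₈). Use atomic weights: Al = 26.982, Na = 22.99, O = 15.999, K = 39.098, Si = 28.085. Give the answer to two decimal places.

11.78 wt%

Formula mass = 0.17*22.99 + 0.83*39.098 + 1*26.982 + 3*28.085 + 8*15.999 = 275.589 g/mol, of which 32.451 g is K.
So K makes up 32.451/275.589 = 0.1178 of the mass, i.e. 11.78%.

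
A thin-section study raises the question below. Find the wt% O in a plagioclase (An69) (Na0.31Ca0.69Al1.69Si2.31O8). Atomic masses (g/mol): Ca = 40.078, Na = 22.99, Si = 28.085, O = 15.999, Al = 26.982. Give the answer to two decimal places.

46.84 mass %

Molar mass of Na0.31Ca0.69Al1.69Si2.31O8: 0.31×22.99 + 0.69×40.078 + 1.69×26.982 + 2.31×28.085 + 8×15.999 = 273.249 g/mol.
Mass of O per formula unit: 8 × 15.999 = 127.992 g.
Weight fraction O = 127.992 / 273.249 = 0.4684.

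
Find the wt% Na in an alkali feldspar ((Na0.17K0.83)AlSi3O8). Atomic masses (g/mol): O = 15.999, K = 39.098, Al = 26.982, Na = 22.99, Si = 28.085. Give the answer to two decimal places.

Formula mass = 0.17*22.99 + 0.83*39.098 + 1*26.982 + 3*28.085 + 8*15.999 = 275.589 g/mol, of which 3.908 g is Na.
So Na makes up 3.908/275.589 = 0.0142 of the mass, i.e. 1.42%.

1.42 wt%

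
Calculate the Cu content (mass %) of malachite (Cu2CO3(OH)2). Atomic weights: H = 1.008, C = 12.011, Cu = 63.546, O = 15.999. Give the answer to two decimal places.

57.48 mass %

M(Cu2CO3(OH)2) = 221.114 g/mol.
Cu contributes 2 × 63.546 = 127.092 g per mole.
127.092/221.114 = 0.5748 → 57.48%.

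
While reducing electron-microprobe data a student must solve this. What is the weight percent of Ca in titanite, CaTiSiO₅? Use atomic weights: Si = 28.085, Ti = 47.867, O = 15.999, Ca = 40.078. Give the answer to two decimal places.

Molar mass of CaTiSiO₅: 1*40.078 + 1*47.867 + 1*28.085 + 5*15.999 = 196.025 g/mol.
Mass of Ca per formula unit: 1 × 40.078 = 40.078 g.
Weight fraction Ca = 40.078 / 196.025 = 0.2045.

20.45 wt%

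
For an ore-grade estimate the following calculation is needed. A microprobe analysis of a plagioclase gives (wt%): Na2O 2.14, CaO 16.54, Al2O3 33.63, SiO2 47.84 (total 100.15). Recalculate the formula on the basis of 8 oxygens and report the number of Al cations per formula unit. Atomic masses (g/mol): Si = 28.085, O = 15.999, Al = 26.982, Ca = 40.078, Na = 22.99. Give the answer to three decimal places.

Na2O (M=61.979): mol = 0.03453; Na = 0.06906, O = 0.03453.
CaO (M=56.077): mol = 0.29495; Ca = 0.29495, O = 0.29495.
Al2O3 (M=101.961): mol = 0.32983; Al = 0.65966, O = 0.98949.
SiO2 (M=60.083): mol = 0.79623; Si = 0.79623, O = 1.59246.
ΣO = 2.91143; factor = 8/ΣO = 2.74779.
Al apfu = 0.65966 × 2.74779 = 1.813.

1.813 Al apfu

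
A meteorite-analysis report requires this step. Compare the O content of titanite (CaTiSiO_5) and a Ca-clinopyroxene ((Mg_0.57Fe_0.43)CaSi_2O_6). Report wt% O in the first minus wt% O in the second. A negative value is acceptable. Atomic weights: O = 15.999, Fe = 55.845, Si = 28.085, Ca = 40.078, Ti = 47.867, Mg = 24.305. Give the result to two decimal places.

M(CaTiSiO_5) = 196.025 g/mol, so wt% O = 79.995/196.025 × 100 = 40.81%.
M((Mg_0.57Fe_0.43)CaSi_2O_6) = 230.109 g/mol, so wt% O = 95.994/230.109 × 100 = 41.72%.
40.81 − 41.72 = -0.91 pp.

-0.91 percentage points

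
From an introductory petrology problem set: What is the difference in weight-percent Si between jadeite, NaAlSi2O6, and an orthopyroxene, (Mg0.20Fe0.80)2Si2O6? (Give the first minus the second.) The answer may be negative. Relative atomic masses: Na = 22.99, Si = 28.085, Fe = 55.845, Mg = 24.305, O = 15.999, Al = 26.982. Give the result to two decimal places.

Si in NaAlSi2O6: molar mass 202.136 g/mol; 2×28.085 = 56.170 g → 27.79 wt%.
Si in (Mg0.20Fe0.80)2Si2O6: molar mass 251.238 g/mol; 2×28.085 = 56.170 g → 22.36 wt%.
Difference = 27.79 − 22.36 = 5.43 percentage points.

5.43 percentage points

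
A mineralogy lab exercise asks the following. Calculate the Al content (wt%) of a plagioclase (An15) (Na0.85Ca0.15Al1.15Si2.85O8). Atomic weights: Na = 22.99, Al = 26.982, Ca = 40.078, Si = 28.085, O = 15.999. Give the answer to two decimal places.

11.73 wt%

M(Na0.85Ca0.15Al1.15Si2.85O8) = 264.617 g/mol.
Al contributes 1.15 × 26.982 = 31.029 g per mole.
31.029/264.617 = 0.1173 → 11.73%.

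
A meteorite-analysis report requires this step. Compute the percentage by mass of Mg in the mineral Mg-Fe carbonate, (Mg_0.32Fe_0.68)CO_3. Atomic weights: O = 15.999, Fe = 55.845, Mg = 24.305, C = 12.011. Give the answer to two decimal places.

7.35 wt%

Formula mass = 0.32*24.305 + 0.68*55.845 + 1*12.011 + 3*15.999 = 105.760 g/mol, of which 7.778 g is Mg.
So Mg makes up 7.778/105.760 = 0.0735 of the mass, i.e. 7.35%.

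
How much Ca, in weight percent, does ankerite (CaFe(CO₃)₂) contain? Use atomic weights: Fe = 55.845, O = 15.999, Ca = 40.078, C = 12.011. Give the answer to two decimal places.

18.56 weight percent

M(CaFe(CO₃)₂) = 215.939 g/mol.
Ca contributes 1 × 40.078 = 40.078 g per mole.
40.078/215.939 = 0.1856 → 18.56%.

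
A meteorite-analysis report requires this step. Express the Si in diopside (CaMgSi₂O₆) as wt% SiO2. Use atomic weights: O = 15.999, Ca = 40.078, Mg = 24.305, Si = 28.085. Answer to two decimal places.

55.49 wt%

Molar mass of CaMgSi₂O₆ = 1*40.078 + 1*24.305 + 2*28.085 + 6*15.999 = 216.547 g/mol.
Each formula unit contains 2 Si, equivalent to 2/1 = 2.0000 mol SiO2.
M(SiO2) = 1×28.085 + 2×15.999 = 60.083 g/mol.
Mass of SiO2 per formula unit = 2.0000 × 60.083 = 120.166 g.
SiO2 wt% = 120.166 / 216.547 × 100 = 55.49%.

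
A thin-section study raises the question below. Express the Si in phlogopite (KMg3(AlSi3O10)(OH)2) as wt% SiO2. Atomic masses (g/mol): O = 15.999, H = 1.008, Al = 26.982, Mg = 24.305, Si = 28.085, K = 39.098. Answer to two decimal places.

43.20 wt%

M(KMg3(AlSi3O10)(OH)2) = 417.254 g/mol; M(SiO2) = 60.083 g/mol.
Moles SiO2 per formula unit = 3 Si ÷ 1 = 3.0000.
SiO2 fraction = (3.0000 × 60.083) / 417.254 = 180.249/417.254 = 0.4320.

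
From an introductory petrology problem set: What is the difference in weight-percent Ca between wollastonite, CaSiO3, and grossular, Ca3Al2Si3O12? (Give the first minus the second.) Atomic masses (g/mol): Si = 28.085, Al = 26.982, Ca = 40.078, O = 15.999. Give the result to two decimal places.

7.81 percentage points

Ca in CaSiO3: molar mass 116.160 g/mol; 1×40.078 = 40.078 g → 34.50 wt%.
Ca in Ca3Al2Si3O12: molar mass 450.441 g/mol; 3×40.078 = 120.234 g → 26.69 wt%.
Difference = 34.50 − 26.69 = 7.81 percentage points.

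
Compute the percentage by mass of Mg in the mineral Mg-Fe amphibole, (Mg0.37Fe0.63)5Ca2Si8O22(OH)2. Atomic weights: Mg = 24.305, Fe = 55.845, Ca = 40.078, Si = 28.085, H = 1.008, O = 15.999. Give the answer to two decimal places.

M((Mg0.37Fe0.63)5Ca2Si8O22(OH)2) = 911.704 g/mol.
Mg contributes 1.85 × 24.305 = 44.964 g per mole.
44.964/911.704 = 0.0493 → 4.93%.

4.93 mass %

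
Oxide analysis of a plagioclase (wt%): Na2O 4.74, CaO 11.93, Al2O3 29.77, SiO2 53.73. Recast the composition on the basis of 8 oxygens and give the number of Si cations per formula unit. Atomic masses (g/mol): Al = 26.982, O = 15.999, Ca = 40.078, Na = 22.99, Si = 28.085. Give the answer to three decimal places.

2.422 Si apfu

4.74 wt% Na2O ÷ 61.979 g/mol = 0.07648 mol, giving 0.15296 Na and 0.07648 O.
11.93 wt% CaO ÷ 56.077 g/mol = 0.21274 mol, giving 0.21274 Ca and 0.21274 O.
29.77 wt% Al2O3 ÷ 101.961 g/mol = 0.29197 mol, giving 0.58394 Al and 0.87591 O.
53.73 wt% SiO2 ÷ 60.083 g/mol = 0.89426 mol, giving 0.89426 Si and 1.78852 O.
Oxygen sums to 2.95365; scaling by 8/2.95365 = 2.70851 puts the formula on 8 O.
Si: 0.89426 × 2.70851 = 2.422 atoms per formula unit.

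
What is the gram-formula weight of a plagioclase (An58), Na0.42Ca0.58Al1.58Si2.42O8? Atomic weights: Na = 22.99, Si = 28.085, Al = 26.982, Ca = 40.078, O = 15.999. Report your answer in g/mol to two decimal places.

The formula mass is the sum 0.42×22.99 + 0.58×40.078 + 1.58×26.982 + 2.42×28.085 + 8×15.999.

271.49 g/mol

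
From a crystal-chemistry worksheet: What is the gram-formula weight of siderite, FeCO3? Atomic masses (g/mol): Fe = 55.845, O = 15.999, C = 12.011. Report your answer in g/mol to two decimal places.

115.85 g/mol

The formula mass is the sum 1(55.845) + 1(12.011) + 3(15.999).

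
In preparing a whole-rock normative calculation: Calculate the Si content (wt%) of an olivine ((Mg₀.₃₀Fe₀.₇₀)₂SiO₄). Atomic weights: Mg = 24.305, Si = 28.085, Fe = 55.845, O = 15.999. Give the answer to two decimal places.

Molar mass of (Mg₀.₃₀Fe₀.₇₀)₂SiO₄: 0.60·24.305 + 1.40·55.845 + 1·28.085 + 4·15.999 = 184.847 g/mol.
Mass of Si per formula unit: 1 × 28.085 = 28.085 g.
Weight fraction Si = 28.085 / 184.847 = 0.1519.

15.19 wt%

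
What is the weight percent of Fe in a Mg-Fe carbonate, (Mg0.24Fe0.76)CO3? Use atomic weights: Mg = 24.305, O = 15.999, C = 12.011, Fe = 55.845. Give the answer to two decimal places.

39.20 mass %

Molar mass of (Mg0.24Fe0.76)CO3: 0.24×24.305 + 0.76×55.845 + 1×12.011 + 3×15.999 = 108.283 g/mol.
Mass of Fe per formula unit: 0.76 × 55.845 = 42.442 g.
Weight fraction Fe = 42.442 / 108.283 = 0.3920.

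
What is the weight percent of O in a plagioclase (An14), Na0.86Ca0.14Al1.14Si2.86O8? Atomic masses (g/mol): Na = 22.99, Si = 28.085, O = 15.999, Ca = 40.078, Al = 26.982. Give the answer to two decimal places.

48.40 weight percent

Formula mass = 0.86*22.99 + 0.14*40.078 + 1.14*26.982 + 2.86*28.085 + 8*15.999 = 264.457 g/mol, of which 127.992 g is O.
So O makes up 127.992/264.457 = 0.4840 of the mass, i.e. 48.40%.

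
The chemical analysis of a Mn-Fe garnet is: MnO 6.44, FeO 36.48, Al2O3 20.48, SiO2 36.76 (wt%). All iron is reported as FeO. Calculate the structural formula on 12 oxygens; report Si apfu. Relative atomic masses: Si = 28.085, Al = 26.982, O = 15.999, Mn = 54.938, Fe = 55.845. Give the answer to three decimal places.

MnO: 6.44/70.937 = 0.09078 mol → 0.09078 mol Mn, 0.09078 mol O.
FeO: 36.48/71.844 = 0.50777 mol → 0.50777 mol Fe, 0.50777 mol O.
Al2O3: 20.48/101.961 = 0.20086 mol → 0.40172 mol Al, 0.60258 mol O.
SiO2: 36.76/60.083 = 0.61182 mol → 0.61182 mol Si, 1.22364 mol O.
Total oxygen = 2.42477 mol. Normalization factor = 12/2.42477 = 4.94892.
Si per 12 O = 0.61182 × 4.94892 = 3.028.

3.028 Si apfu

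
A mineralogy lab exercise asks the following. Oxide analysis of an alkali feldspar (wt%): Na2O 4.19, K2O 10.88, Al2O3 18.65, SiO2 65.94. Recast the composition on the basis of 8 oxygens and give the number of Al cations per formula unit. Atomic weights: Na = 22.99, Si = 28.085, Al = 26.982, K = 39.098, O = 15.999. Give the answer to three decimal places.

Na2O (M=61.979): mol = 0.06760; Na = 0.13520, O = 0.06760.
K2O (M=94.195): mol = 0.11551; K = 0.23102, O = 0.11551.
Al2O3 (M=101.961): mol = 0.18291; Al = 0.36582, O = 0.54873.
SiO2 (M=60.083): mol = 1.09748; Si = 1.09748, O = 2.19496.
ΣO = 2.92680; factor = 8/ΣO = 2.73336.
Al apfu = 0.36582 × 2.73336 = 1.000.

1.000 Al apfu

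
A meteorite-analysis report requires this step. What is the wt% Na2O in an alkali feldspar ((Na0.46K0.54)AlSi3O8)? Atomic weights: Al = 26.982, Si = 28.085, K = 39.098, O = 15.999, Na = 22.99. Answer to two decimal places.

5.26 wt%

Molar mass of (Na0.46K0.54)AlSi3O8 = 0.46*22.99 + 0.54*39.098 + 1*26.982 + 3*28.085 + 8*15.999 = 270.917 g/mol.
Each formula unit contains 0.46 Na, equivalent to 0.46/2 = 0.2300 mol Na2O.
M(Na2O) = 2×22.99 + 1×15.999 = 61.979 g/mol.
Mass of Na2O per formula unit = 0.2300 × 61.979 = 14.255 g.
Na2O wt% = 14.255 / 270.917 × 100 = 5.26%.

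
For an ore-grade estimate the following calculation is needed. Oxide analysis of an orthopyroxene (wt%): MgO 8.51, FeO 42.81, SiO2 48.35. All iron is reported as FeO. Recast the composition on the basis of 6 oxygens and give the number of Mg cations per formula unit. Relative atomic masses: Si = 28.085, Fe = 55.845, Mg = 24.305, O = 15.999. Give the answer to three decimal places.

8.51 wt% MgO ÷ 40.304 g/mol = 0.21115 mol, giving 0.21115 Mg and 0.21115 O.
42.81 wt% FeO ÷ 71.844 g/mol = 0.59587 mol, giving 0.59587 Fe and 0.59587 O.
48.35 wt% SiO2 ÷ 60.083 g/mol = 0.80472 mol, giving 0.80472 Si and 1.60944 O.
Oxygen sums to 2.41646; scaling by 6/2.41646 = 2.48297 puts the formula on 6 O.
Mg: 0.21115 × 2.48297 = 0.524 atoms per formula unit.

0.524 Mg apfu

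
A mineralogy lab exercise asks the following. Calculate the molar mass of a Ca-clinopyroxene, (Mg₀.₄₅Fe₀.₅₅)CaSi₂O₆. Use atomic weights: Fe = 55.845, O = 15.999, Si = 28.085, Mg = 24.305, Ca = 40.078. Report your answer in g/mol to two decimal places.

M = 0.45(24.305) + 0.55(55.845) + 1(40.078) + 2(28.085) + 6(15.999)

233.89 g/mol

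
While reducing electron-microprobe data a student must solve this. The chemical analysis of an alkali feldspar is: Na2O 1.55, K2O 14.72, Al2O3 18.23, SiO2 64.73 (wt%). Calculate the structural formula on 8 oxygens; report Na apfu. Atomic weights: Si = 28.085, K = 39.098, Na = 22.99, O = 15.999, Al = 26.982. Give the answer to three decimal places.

Na2O (M=61.979): mol = 0.02501; Na = 0.05002, O = 0.02501.
K2O (M=94.195): mol = 0.15627; K = 0.31254, O = 0.15627.
Al2O3 (M=101.961): mol = 0.17879; Al = 0.35758, O = 0.53637.
SiO2 (M=60.083): mol = 1.07734; Si = 1.07734, O = 2.15468.
ΣO = 2.87233; factor = 8/ΣO = 2.78520.
Na apfu = 0.05002 × 2.78520 = 0.139.

0.139 Na apfu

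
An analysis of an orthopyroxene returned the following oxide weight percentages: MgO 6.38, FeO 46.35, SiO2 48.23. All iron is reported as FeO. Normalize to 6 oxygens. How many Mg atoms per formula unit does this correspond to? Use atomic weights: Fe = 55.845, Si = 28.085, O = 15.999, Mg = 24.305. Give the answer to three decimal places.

0.394 Mg apfu

MgO (M=40.304): mol = 0.15830; Mg = 0.15830, O = 0.15830.
FeO (M=71.844): mol = 0.64515; Fe = 0.64515, O = 0.64515.
SiO2 (M=60.083): mol = 0.80272; Si = 0.80272, O = 1.60544.
ΣO = 2.40889; factor = 6/ΣO = 2.49077.
Mg apfu = 0.15830 × 2.49077 = 0.394.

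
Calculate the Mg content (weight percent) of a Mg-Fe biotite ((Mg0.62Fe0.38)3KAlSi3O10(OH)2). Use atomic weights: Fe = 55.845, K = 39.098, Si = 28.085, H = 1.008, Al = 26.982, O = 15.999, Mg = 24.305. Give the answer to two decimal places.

M((Mg0.62Fe0.38)3KAlSi3O10(OH)2) = 453.210 g/mol.
Mg contributes 1.86 × 24.305 = 45.207 g per mole.
45.207/453.210 = 0.0997 → 9.97%.

9.97 weight percent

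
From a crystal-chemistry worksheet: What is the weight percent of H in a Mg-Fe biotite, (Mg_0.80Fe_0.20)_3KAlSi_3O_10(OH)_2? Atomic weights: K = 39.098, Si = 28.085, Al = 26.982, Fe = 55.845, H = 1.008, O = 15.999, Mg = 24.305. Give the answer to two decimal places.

0.46 mass %

Formula mass = 2.40×24.305 + 0.60×55.845 + 1×39.098 + 1×26.982 + 3×28.085 + 12×15.999 + 2×1.008 = 436.178 g/mol, of which 2.016 g is H.
So H makes up 2.016/436.178 = 0.0046 of the mass, i.e. 0.46%.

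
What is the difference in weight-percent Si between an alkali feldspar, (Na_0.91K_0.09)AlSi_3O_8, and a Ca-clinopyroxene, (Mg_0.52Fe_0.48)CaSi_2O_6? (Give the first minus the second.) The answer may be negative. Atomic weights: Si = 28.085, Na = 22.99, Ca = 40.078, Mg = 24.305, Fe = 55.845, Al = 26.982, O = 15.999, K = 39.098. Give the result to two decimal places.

First mineral: 84.255 g Si in 263.669 g formula = 31.95 wt% Si.
Second mineral: 56.170 g Si in 231.686 g formula = 24.24 wt% Si.
31.95% − 24.24% gives a difference of 7.71 percentage points.

7.71 percentage points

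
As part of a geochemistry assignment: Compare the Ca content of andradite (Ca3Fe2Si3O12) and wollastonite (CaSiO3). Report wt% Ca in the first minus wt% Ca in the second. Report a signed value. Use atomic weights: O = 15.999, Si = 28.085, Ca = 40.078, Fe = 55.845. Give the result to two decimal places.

-10.84 percentage points

First mineral: 120.234 g Ca in 508.167 g formula = 23.66 wt% Ca.
Second mineral: 40.078 g Ca in 116.160 g formula = 34.50 wt% Ca.
23.66% − 34.50% gives a difference of -10.84 percentage points.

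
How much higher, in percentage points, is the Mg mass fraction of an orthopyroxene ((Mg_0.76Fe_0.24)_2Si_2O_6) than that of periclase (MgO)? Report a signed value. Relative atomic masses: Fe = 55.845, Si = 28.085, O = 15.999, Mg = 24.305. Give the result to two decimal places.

M((Mg_0.76Fe_0.24)_2Si_2O_6) = 215.913 g/mol, so wt% Mg = 36.944/215.913 × 100 = 17.11%.
M(MgO) = 40.304 g/mol, so wt% Mg = 24.305/40.304 × 100 = 60.30%.
17.11 − 60.30 = -43.19 pp.

-43.19 percentage points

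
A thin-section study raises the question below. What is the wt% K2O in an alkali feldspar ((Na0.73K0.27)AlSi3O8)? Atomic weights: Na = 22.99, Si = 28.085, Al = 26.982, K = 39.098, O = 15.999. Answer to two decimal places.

Formula mass = 266.568 g/mol.
0.27 K → 0.1350 mol K2O per formula unit; M(K2O) = 94.195, so K2O mass = 12.716 g.
12.716/266.568 × 100 = 4.77 wt%.

4.77 wt%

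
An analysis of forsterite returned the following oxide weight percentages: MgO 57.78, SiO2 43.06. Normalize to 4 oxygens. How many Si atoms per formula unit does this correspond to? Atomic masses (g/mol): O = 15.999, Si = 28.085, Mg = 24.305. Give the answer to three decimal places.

MgO (M=40.304): mol = 1.43360; Mg = 1.43360, O = 1.43360.
SiO2 (M=60.083): mol = 0.71668; Si = 0.71668, O = 1.43336.
ΣO = 2.86696; factor = 4/ΣO = 1.39521.
Si apfu = 0.71668 × 1.39521 = 1.000.

1.000 Si apfu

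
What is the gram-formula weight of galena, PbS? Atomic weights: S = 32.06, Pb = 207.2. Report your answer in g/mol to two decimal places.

239.26 g/mol

Pb: 1 × 207.2 = 207.2000
S: 1 × 32.06 = 32.0600
Summing the contributions gives the formula mass.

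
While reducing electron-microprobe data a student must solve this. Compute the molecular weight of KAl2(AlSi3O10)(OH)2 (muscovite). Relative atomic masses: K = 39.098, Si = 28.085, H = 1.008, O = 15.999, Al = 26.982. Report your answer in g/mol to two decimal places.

398.30 g/mol

K: 1 × 39.098 = 39.0980
Al: 3 × 26.982 = 80.9460
Si: 3 × 28.085 = 84.2550
O: 12 × 15.999 = 191.9880
H: 2 × 1.008 = 2.0160
Summing the contributions gives the formula mass.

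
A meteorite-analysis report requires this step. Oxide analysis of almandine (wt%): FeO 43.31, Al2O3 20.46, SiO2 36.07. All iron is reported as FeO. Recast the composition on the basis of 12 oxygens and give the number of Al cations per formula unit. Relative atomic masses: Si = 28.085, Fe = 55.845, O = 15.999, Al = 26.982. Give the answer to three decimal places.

FeO (M=71.844): mol = 0.60283; Fe = 0.60283, O = 0.60283.
Al2O3 (M=101.961): mol = 0.20066; Al = 0.40132, O = 0.60198.
SiO2 (M=60.083): mol = 0.60034; Si = 0.60034, O = 1.20068.
ΣO = 2.40549; factor = 12/ΣO = 4.98859.
Al apfu = 0.40132 × 4.98859 = 2.002.

2.002 Al apfu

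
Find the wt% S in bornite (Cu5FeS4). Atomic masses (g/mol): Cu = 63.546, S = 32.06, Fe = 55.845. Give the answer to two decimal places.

25.56 wt%

Formula mass = 5×63.546 + 1×55.845 + 4×32.06 = 501.815 g/mol, of which 128.240 g is S.
So S makes up 128.240/501.815 = 0.2556 of the mass, i.e. 25.56%.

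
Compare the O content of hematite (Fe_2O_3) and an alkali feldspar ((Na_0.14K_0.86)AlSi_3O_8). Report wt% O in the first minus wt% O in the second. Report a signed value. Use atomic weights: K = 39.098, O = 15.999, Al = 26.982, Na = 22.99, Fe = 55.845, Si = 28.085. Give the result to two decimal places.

M(Fe_2O_3) = 159.687 g/mol, so wt% O = 47.997/159.687 × 100 = 30.06%.
M((Na_0.14K_0.86)AlSi_3O_8) = 276.072 g/mol, so wt% O = 127.992/276.072 × 100 = 46.36%.
30.06 − 46.36 = -16.30 pp.

-16.30 percentage points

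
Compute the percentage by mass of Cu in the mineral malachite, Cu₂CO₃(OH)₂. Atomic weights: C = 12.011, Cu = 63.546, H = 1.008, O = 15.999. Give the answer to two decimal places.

57.48 weight percent

Formula mass = 2·63.546 + 1·12.011 + 5·15.999 + 2·1.008 = 221.114 g/mol, of which 127.092 g is Cu.
So Cu makes up 127.092/221.114 = 0.5748 of the mass, i.e. 57.48%.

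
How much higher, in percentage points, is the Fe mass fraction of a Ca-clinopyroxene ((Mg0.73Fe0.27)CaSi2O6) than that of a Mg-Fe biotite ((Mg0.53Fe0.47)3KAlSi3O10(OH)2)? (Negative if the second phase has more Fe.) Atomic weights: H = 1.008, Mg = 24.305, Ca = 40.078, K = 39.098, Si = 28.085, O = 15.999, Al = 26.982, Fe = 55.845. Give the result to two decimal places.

First mineral: 15.078 g Fe in 225.063 g formula = 6.70 wt% Fe.
Second mineral: 78.741 g Fe in 461.725 g formula = 17.05 wt% Fe.
6.70% − 17.05% gives a difference of -10.35 percentage points.

-10.35 percentage points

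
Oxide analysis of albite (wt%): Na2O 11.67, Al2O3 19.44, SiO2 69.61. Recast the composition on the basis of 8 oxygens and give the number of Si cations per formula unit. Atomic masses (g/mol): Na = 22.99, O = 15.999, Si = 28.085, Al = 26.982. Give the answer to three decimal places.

11.67 wt% Na2O ÷ 61.979 g/mol = 0.18829 mol, giving 0.37658 Na and 0.18829 O.
19.44 wt% Al2O3 ÷ 101.961 g/mol = 0.19066 mol, giving 0.38132 Al and 0.57198 O.
69.61 wt% SiO2 ÷ 60.083 g/mol = 1.15856 mol, giving 1.15856 Si and 2.31712 O.
Oxygen sums to 3.07739; scaling by 8/3.07739 = 2.59961 puts the formula on 8 O.
Si: 1.15856 × 2.59961 = 3.012 atoms per formula unit.

3.012 Si apfu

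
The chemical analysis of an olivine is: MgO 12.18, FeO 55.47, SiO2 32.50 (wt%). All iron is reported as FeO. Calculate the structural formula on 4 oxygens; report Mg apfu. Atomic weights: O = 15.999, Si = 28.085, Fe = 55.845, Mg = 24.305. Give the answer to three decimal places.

0.561 Mg apfu

MgO: 12.18/40.304 = 0.30220 mol → 0.30220 mol Mg, 0.30220 mol O.
FeO: 55.47/71.844 = 0.77209 mol → 0.77209 mol Fe, 0.77209 mol O.
SiO2: 32.50/60.083 = 0.54092 mol → 0.54092 mol Si, 1.08184 mol O.
Total oxygen = 2.15613 mol. Normalization factor = 4/2.15613 = 1.85518.
Mg per 4 O = 0.30220 × 1.85518 = 0.561.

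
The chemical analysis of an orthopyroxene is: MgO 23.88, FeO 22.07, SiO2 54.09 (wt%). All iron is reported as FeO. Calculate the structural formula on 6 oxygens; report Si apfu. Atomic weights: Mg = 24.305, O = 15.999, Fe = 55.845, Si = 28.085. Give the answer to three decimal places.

MgO (M=40.304): mol = 0.59250; Mg = 0.59250, O = 0.59250.
FeO (M=71.844): mol = 0.30719; Fe = 0.30719, O = 0.30719.
SiO2 (M=60.083): mol = 0.90025; Si = 0.90025, O = 1.80050.
ΣO = 2.70019; factor = 6/ΣO = 2.22207.
Si apfu = 0.90025 × 2.22207 = 2.000.

2.000 Si apfu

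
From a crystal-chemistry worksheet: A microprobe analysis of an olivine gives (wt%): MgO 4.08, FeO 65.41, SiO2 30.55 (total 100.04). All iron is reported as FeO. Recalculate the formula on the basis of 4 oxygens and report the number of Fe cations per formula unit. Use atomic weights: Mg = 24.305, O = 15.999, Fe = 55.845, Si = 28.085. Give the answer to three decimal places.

1.795 Fe apfu

MgO: 4.08/40.304 = 0.10123 mol → 0.10123 mol Mg, 0.10123 mol O.
FeO: 65.41/71.844 = 0.91044 mol → 0.91044 mol Fe, 0.91044 mol O.
SiO2: 30.55/60.083 = 0.50846 mol → 0.50846 mol Si, 1.01692 mol O.
Total oxygen = 2.02859 mol. Normalization factor = 4/2.02859 = 1.97181.
Fe per 4 O = 0.91044 × 1.97181 = 1.795.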